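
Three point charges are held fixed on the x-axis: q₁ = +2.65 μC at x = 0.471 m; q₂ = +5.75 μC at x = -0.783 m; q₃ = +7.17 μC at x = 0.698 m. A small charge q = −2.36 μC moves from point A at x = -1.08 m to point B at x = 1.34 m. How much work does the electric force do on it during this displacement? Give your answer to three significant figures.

-0.173 J

The work done by the electric force is W_field = −ΔU = −q(V_B − V_A) = q(V_A − V_B).
At A: distances to the source charges are 1.55 m, 0.297 m, 1.78 m; V_A = Σ kqᵢ/rᵢ = 2.26×10⁵ V.
At B: distances to the source charges are 0.869 m, 2.12 m, 0.642 m; V_B = Σ kqᵢ/rᵢ = 1.52×10⁵ V.
ΔV = V_B − V_A = -7.35×10⁴ V.
W_field = −qΔV = −(-2.36×10⁻⁶ C)(-7.35×10⁴ V) = -0.173 J.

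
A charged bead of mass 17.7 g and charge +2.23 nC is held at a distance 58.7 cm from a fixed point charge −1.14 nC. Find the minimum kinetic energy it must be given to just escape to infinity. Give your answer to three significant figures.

To just escape, total mechanical energy must reach zero at infinity: ½mv²_min + U = 0, so ½mv²_min = −U = |kQq|/r.
|U| = |kQq|/r = (8.99×10⁹ N·m²/C²)(1.14×10⁻⁹)(2.23×10⁻⁹)/(0.587) = 3.89×10⁻⁸ J.

3.89×10⁻⁸ J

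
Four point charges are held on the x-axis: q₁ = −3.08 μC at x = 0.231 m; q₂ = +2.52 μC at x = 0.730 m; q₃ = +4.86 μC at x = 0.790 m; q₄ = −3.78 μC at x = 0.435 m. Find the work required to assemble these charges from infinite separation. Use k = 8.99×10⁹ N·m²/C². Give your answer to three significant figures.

1.21 J

The assembly work is the sum of pairwise potential energies, U = Σ_{i<j} kqᵢqⱼ/rᵢⱼ.
Pair separations: r₁₂ = 0.499 m, r₁₃ = 0.559 m, r₁₄ = 0.204 m, r₂₃ = 0.0600 m, r₂₄ = 0.295 m, r₃₄ = 0.355 m.
Summing all 6 pair terms gives U = 1.21 J.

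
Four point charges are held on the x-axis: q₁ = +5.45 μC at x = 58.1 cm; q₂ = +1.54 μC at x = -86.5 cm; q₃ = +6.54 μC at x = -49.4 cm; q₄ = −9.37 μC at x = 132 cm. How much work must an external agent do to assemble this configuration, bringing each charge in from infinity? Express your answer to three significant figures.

The assembly work is the sum of pairwise potential energies, U = Σ_{i<j} kqᵢqⱼ/rᵢⱼ.
Pair separations: r₁₂ = 1.45 m, r₁₃ = 1.07 m, r₁₄ = 0.739 m, r₂₃ = 0.371 m, r₂₄ = 2.19 m, r₃₄ = 1.81 m.
Summing all 6 pair terms gives U = -0.390 J.

-0.390 J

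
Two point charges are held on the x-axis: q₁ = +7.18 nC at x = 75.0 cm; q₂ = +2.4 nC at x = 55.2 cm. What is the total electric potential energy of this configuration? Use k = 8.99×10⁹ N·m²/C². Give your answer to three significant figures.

7.82×10⁻⁷ J

The work to assemble the configuration equals its total potential energy, U = Σ kqᵢqⱼ/rᵢⱼ over all pairs.
Pair separations: r₁₂ = 0.198 m.
U = (7.82×10⁻⁷) = 7.82×10⁻⁷ J.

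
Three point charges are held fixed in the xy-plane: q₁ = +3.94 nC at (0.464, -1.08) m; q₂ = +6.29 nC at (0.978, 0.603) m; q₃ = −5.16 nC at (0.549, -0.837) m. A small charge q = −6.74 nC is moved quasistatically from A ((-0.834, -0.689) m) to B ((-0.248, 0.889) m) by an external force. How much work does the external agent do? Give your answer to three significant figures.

For quasistatic motion the external work equals the change in potential energy: W_ext = qΔV = q(V_B − V_A).
At A: distances to the source charges are 1.36 m, 2.23 m, 1.39 m; V_A = Σ kqᵢ/rᵢ = 18.2 V.
At B: distances to the source charges are 2.09 m, 1.26 m, 1.90 m; V_B = Σ kqᵢ/rᵢ = 37.4 V.
ΔV = V_B − V_A = 19.2 V.
W_ext = qΔV = (-6.74×10⁻⁹ C)(19.2 V) = -1.30×10⁻⁷ J.

-1.30×10⁻⁷ J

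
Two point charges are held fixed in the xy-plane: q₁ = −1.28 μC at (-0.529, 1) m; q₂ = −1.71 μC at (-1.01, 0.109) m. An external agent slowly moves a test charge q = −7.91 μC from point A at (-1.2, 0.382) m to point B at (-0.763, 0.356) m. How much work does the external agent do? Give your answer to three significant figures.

0.0156 J

For quasistatic motion the external work equals the change in potential energy: W_ext = qΔV = q(V_B − V_A).
At A: distances to the source charges are 0.912 m, 0.333 m; V_A = Σ kqᵢ/rᵢ = -5.88×10⁴ V.
At B: distances to the source charges are 0.685 m, 0.349 m; V_B = Σ kqᵢ/rᵢ = -6.08×10⁴ V.
ΔV = V_B − V_A = -1970 V.
W_ext = qΔV = (-7.91×10⁻⁶ C)(-1970 V) = 0.0156 J.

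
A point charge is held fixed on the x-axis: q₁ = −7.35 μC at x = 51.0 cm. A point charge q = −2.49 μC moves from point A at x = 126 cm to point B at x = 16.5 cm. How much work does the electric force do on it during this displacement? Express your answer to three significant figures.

The work done by the electric force is W_field = −ΔU = −q(V_B − V_A) = q(V_A − V_B).
At A: distance to the source charge is 0.750 m; V_A = kq₁/r = -8.81×10⁴ V.
At B: distance to the source charge is 0.345 m; V_B = kq₁/r = -1.92×10⁵ V.
ΔV = V_B − V_A = -1.03×10⁵ V.
W_field = −qΔV = −(-2.49×10⁻⁶ C)(-1.03×10⁵ V) = -0.258 J.

-0.258 J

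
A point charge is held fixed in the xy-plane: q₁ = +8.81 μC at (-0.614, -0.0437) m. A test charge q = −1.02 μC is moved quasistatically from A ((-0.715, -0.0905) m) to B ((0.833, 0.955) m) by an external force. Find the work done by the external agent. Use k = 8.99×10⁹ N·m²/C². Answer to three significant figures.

For quasistatic motion the external work equals the change in potential energy: W_ext = qΔV = q(V_B − V_A).
At A: distance to the source charge is 0.111 m; V_A = kq₁/r = 7.12×10⁵ V.
At B: distance to the source charge is 1.76 m; V_B = kq₁/r = 4.50×10⁴ V.
ΔV = V_B − V_A = -6.66×10⁵ V.
W_ext = qΔV = (-1.02×10⁻⁶ C)(-6.66×10⁵ V) = 0.680 J.

0.680 J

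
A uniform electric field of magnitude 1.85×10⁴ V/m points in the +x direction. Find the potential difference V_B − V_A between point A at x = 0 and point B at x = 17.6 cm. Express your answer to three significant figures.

-3260 V

In a uniform field, potential decreases in the direction of E: V_B − V_A = −E·Δx.
V_B − V_A = −(1.85×10⁴ V/m)(0.176 m) = -3260 V.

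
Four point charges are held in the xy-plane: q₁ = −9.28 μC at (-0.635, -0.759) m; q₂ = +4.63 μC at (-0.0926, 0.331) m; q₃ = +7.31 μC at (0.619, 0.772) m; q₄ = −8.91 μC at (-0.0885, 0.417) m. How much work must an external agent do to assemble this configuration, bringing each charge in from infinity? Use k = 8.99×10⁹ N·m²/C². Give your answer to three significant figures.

The assembly work is the sum of pairwise potential energies, U = Σ_{i<j} kqᵢqⱼ/rᵢⱼ.
Pair separations: r₁₂ = 1.22 m, r₁₃ = 1.98 m, r₁₄ = 1.30 m, r₂₃ = 0.837 m, r₂₄ = 0.0861 m, r₃₄ = 0.792 m.
Summing all 6 pair terms gives U = -4.74 J.

-4.74 J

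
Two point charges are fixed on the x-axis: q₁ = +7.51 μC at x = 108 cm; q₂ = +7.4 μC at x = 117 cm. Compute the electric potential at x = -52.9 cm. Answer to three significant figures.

The total potential is the scalar sum of each charge's contribution, V = Σ kqᵢ/rᵢ.
Distances from the field point to each charge: r₁ = 1.61 m, r₂ = 1.70 m.
V = k[(7.51×10⁻⁶)/(1.61) + (7.40×10⁻⁶)/(1.70)] = 8.11×10⁴ V.

8.11×10⁴ V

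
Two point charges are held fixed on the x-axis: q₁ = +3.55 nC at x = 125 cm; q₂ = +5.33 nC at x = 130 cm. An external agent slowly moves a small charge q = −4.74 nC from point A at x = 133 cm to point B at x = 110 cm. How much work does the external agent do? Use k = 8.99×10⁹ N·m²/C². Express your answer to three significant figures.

For quasistatic motion the external work equals the change in potential energy: W_ext = qΔV = q(V_B − V_A).
At A: distances to the source charges are 0.0800 m, 0.0300 m; V_A = Σ kqᵢ/rᵢ = 2000 V.
At B: distances to the source charges are 0.150 m, 0.200 m; V_B = Σ kqᵢ/rᵢ = 452 V.
ΔV = V_B − V_A = -1540 V.
W_ext = qΔV = (-4.74×10⁻⁹ C)(-1540 V) = 7.32×10⁻⁶ J.

7.32×10⁻⁶ J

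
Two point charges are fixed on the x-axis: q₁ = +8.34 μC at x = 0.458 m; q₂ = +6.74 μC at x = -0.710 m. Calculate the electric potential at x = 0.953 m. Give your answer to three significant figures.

1.88×10⁵ V

The total potential is the scalar sum of each charge's contribution, V = Σ kqᵢ/rᵢ.
Distances from the field point to each charge: r₁ = 0.495 m, r₂ = 1.66 m.
V = k[(8.34×10⁻⁶)/(0.495) + (6.74×10⁻⁶)/(1.66)] = 1.88×10⁵ V.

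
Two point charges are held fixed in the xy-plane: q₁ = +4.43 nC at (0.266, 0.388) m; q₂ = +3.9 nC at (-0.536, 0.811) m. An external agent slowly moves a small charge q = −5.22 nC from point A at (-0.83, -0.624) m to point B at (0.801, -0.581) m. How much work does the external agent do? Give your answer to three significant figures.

For quasistatic motion the external work equals the change in potential energy: W_ext = qΔV = q(V_B − V_A).
At A: distances to the source charges are 1.49 m, 1.46 m; V_A = Σ kqᵢ/rᵢ = 50.6 V.
At B: distances to the source charges are 1.11 m, 1.93 m; V_B = Σ kqᵢ/rᵢ = 54.1 V.
ΔV = V_B − V_A = 3.51 V.
W_ext = qΔV = (-5.22×10⁻⁹ C)(3.51 V) = -1.83×10⁻⁸ J.

-1.83×10⁻⁸ J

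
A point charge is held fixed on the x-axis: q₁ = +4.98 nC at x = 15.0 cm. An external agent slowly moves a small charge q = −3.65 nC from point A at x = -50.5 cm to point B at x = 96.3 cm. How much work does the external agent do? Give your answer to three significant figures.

4.85×10⁻⁸ J

For quasistatic motion the external work equals the change in potential energy: W_ext = qΔV = q(V_B − V_A).
At A: distance to the source charge is 0.655 m; V_A = kq₁/r = 68.4 V.
At B: distance to the source charge is 0.813 m; V_B = kq₁/r = 55.1 V.
ΔV = V_B − V_A = -13.3 V.
W_ext = qΔV = (-3.65×10⁻⁹ C)(-13.3 V) = 4.85×10⁻⁸ J.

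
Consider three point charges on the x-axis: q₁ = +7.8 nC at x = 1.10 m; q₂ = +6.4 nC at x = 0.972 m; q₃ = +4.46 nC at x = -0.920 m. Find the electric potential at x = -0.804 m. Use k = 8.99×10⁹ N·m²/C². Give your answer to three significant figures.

415 V

The total potential is the scalar sum of each charge's contribution, V = Σ kqᵢ/rᵢ.
Distances from the field point to each charge: r₁ = 1.90 m, r₂ = 1.78 m, r₃ = 0.116 m.
V = k[(7.80×10⁻⁹)/(1.90) + (6.40×10⁻⁹)/(1.78) + (4.46×10⁻⁹)/(0.116)] = 415 V.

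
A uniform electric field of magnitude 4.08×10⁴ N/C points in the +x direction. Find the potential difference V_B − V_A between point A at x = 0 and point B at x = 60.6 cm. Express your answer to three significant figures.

In a uniform field, potential decreases in the direction of E: V_B − V_A = −E·Δx.
V_B − V_A = −(4.08×10⁴ V/m)(0.606 m) = -2.47×10⁴ V.

-2.47×10⁴ V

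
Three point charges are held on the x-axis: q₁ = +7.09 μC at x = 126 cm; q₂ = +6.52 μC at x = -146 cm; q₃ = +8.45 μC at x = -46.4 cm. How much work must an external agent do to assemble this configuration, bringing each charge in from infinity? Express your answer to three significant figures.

The assembly work is the sum of pairwise potential energies, U = Σ_{i<j} kqᵢqⱼ/rᵢⱼ.
Pair separations: r₁₂ = 2.72 m, r₁₃ = 1.72 m, r₂₃ = 0.996 m.
U = (0.153) + (0.312) + (0.497) = 0.962 J.

0.962 J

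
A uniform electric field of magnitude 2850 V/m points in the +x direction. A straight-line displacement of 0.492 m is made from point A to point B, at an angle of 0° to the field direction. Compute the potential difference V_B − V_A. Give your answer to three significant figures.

-1400 V

Only the component of displacement along E changes the potential: ΔV = −E·d·cosθ.
ΔV = −(2850 V/m)(0.492 m)cos0° = -1400 V.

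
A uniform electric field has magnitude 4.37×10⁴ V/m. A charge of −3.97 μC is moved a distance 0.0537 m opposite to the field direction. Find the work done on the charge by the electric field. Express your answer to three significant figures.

The potential change for a displacement 0.0537 m opposite to the field direction is ΔV = +Ed = 2350 V.
W_field = −qΔV = 9.32×10⁻³ J.

9.32×10⁻³ J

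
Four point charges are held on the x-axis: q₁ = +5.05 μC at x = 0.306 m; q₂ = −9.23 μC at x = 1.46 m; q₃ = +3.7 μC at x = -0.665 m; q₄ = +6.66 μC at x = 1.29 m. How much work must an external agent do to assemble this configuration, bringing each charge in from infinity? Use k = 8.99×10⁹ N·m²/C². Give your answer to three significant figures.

The assembly work is the sum of pairwise potential energies, U = Σ_{i<j} kqᵢqⱼ/rᵢⱼ.
Pair separations: r₁₂ = 1.15 m, r₁₃ = 0.971 m, r₁₄ = 0.984 m, r₂₃ = 2.12 m, r₂₄ = 0.170 m, r₃₄ = 1.96 m.
Summing all 6 pair terms gives U = -3.16 J.

-3.16 J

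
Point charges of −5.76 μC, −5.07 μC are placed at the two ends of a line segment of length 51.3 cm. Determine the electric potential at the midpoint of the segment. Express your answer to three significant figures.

The total potential is the scalar sum of each charge's contribution, V = Σ kqᵢ/rᵢ.
Each charge is 0.257 m from the midpoint.
V = k[(-5.76×10⁻⁶)/(0.257) + (-5.07×10⁻⁶)/(0.257)] = -3.80×10⁵ V.

-3.80×10⁵ V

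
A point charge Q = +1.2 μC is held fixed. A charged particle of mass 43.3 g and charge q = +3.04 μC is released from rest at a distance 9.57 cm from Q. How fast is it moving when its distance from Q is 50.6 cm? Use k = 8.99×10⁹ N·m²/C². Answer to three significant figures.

3.58 m/s

Only the electrostatic force acts, so mechanical energy is conserved: ½mv² = U₁ − U₂ = kQq(1/r₁ − 1/r₂).
U₁ − U₂ = (8.99×10⁹ N·m²/C²)(1.20×10⁻⁶ C)(3.04×10⁻⁶ C)(1/0.0957 − 1/0.506) = 0.278 J.
v = √(2·0.278/0.0433) = 3.58 m/s.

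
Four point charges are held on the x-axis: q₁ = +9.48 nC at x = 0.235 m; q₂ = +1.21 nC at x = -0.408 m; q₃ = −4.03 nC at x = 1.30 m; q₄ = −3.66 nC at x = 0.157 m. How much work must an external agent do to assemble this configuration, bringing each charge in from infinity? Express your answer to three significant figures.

The assembly work is the sum of pairwise potential energies, U = Σ_{i<j} kqᵢqⱼ/rᵢⱼ.
Pair separations: r₁₂ = 0.643 m, r₁₃ = 1.06 m, r₁₄ = 0.0780 m, r₂₃ = 1.71 m, r₂₄ = 0.565 m, r₃₄ = 1.14 m.
Summing all 6 pair terms gives U = -4.14×10⁻⁶ J.

-4.14×10⁻⁶ J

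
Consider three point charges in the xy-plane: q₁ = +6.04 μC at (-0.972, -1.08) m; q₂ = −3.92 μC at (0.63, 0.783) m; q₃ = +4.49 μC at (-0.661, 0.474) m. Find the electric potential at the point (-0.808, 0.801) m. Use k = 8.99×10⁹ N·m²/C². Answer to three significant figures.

Electric potential is a scalar, so the contributions from each charge add algebraically: V = Σ kqᵢ/rᵢ.
Distances from the field point to each charge: r₁ = 1.89 m, r₂ = 1.44 m, r₃ = 0.359 m.
V = k[(6.04×10⁻⁶)/(1.89) + (-3.92×10⁻⁶)/(1.44) + (4.49×10⁻⁶)/(0.359)] = 1.17×10⁵ V.

1.17×10⁵ V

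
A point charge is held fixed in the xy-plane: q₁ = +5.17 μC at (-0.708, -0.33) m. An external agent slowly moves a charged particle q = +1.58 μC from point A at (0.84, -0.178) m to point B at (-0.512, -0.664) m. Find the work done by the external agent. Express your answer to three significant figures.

0.142 J

For quasistatic motion the external work equals the change in potential energy: W_ext = qΔV = q(V_B − V_A).
At A: distance to the source charge is 1.56 m; V_A = kq₁/r = 2.99×10⁴ V.
At B: distance to the source charge is 0.387 m; V_B = kq₁/r = 1.20×10⁵ V.
ΔV = V_B − V_A = 9.01×10⁴ V.
W_ext = qΔV = (1.58×10⁻⁶ C)(9.01×10⁴ V) = 0.142 J.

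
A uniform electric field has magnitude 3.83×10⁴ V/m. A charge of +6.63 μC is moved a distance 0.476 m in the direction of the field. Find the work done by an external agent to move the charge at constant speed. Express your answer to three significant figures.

The potential change for a displacement 0.476 m in the direction of the field is ΔV = −Ed = -1.82×10⁴ V.
W_ext = qΔV = -0.121 J.

-0.121 J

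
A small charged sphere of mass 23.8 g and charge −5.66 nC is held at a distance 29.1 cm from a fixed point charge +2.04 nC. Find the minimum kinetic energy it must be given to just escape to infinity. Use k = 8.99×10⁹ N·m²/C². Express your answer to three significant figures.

To just escape, total mechanical energy must reach zero at infinity: ½mv²_min + U = 0, so ½mv²_min = −U = |kQq|/r.
|U| = |kQq|/r = (8.99×10⁹ N·m²/C²)(2.04×10⁻⁹)(5.66×10⁻⁹)/(0.291) = 3.57×10⁻⁷ J.

3.57×10⁻⁷ J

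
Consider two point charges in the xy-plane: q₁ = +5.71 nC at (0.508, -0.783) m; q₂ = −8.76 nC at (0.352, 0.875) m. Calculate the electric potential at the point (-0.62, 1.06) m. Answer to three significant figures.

The total potential is the scalar sum of each charge's contribution, V = Σ kqᵢ/rᵢ.
Distances from the field point to each charge: r₁ = 2.16 m, r₂ = 0.989 m.
V = k[(5.71×10⁻⁹)/(2.16) + (-8.76×10⁻⁹)/(0.989)] = -55.8 V.

-55.8 V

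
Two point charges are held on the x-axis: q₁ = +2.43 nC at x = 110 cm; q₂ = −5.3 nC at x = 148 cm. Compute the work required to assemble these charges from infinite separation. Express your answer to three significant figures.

The work to assemble the configuration equals its total potential energy, U = Σ kqᵢqⱼ/rᵢⱼ over all pairs.
Pair separations: r₁₂ = 0.380 m.
U = (-3.05×10⁻⁷) = -3.05×10⁻⁷ J.

-3.05×10⁻⁷ J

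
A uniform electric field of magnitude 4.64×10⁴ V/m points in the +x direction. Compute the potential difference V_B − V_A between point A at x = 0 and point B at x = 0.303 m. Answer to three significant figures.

In a uniform field, potential decreases in the direction of E: V_B − V_A = −E·Δx.
V_B − V_A = −(4.64×10⁴ V/m)(0.303 m) = -1.41×10⁴ V.

-1.41×10⁴ V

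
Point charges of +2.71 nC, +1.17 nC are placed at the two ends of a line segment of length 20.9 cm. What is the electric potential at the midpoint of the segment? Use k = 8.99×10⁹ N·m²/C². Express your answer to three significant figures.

334 V

Electric potential is a scalar, so the contributions from each charge add algebraically: V = Σ kqᵢ/rᵢ.
Each charge is 0.104 m from the midpoint.
V = k[(2.71×10⁻⁹)/(0.104) + (1.17×10⁻⁹)/(0.104)] = 334 V.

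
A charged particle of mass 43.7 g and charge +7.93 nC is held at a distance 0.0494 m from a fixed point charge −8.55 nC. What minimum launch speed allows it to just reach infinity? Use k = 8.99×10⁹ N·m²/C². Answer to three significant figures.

To just escape, total mechanical energy must reach zero at infinity: ½mv²_min + U = 0, so ½mv²_min = −U = |kQq|/r.
|U| = |kQq|/r = (8.99×10⁹ N·m²/C²)(8.55×10⁻⁹)(7.93×10⁻⁹)/(0.0494) = 1.23×10⁻⁵ J.
v_min = √(2|U|/m) = √(2·1.23×10⁻⁵/0.0437) = 0.0238 m/s.

0.0238 m/s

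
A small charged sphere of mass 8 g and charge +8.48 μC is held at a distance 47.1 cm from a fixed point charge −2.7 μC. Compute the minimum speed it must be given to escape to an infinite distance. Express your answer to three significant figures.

10.5 m/s

To just escape, total mechanical energy must reach zero at infinity: ½mv²_min + U = 0, so ½mv²_min = −U = |kQq|/r.
|U| = |kQq|/r = (8.99×10⁹ N·m²/C²)(2.70×10⁻⁶)(8.48×10⁻⁶)/(0.471) = 0.437 J.
v_min = √(2|U|/m) = √(2·0.437/8.00×10⁻³) = 10.5 m/s.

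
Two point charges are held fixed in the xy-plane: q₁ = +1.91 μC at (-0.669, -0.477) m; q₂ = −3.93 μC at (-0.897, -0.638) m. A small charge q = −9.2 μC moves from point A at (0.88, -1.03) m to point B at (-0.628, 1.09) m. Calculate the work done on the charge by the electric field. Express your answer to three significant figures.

-2.51×10⁻³ J

The work done by the electric force is W_field = −ΔU = −q(V_B − V_A) = q(V_A − V_B).
At A: distances to the source charges are 1.64 m, 1.82 m; V_A = Σ kqᵢ/rᵢ = -8980 V.
At B: distances to the source charges are 1.57 m, 1.75 m; V_B = Σ kqᵢ/rᵢ = -9250 V.
ΔV = V_B − V_A = -273 V.
W_field = −qΔV = −(-9.20×10⁻⁶ C)(-273 V) = -2.51×10⁻³ J.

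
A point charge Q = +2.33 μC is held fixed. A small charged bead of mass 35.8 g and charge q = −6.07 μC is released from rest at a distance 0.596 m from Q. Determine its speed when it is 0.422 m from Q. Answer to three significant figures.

2.22 m/s

Only the electrostatic force acts, so mechanical energy is conserved: ½mv² = U₁ − U₂ = kQq(1/r₁ − 1/r₂).
U₁ − U₂ = (8.99×10⁹ N·m²/C²)(2.33×10⁻⁶ C)(-6.07×10⁻⁶ C)(1/0.596 − 1/0.422) = 0.0880 J.
v = √(2·0.0880/0.0358) = 2.22 m/s.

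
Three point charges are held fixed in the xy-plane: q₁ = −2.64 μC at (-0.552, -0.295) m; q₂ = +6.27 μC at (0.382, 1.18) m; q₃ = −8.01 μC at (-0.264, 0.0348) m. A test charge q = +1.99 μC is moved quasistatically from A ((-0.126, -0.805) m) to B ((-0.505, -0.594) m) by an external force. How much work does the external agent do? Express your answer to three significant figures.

-0.128 J

For quasistatic motion the external work equals the change in potential energy: W_ext = qΔV = q(V_B − V_A).
At A: distances to the source charges are 0.665 m, 2.05 m, 0.851 m; V_A = Σ kqᵢ/rᵢ = -9.28×10⁴ V.
At B: distances to the source charges are 0.303 m, 1.98 m, 0.673 m; V_B = Σ kqᵢ/rᵢ = -1.57×10⁵ V.
ΔV = V_B − V_A = -6.41×10⁴ V.
W_ext = qΔV = (1.99×10⁻⁶ C)(-6.41×10⁴ V) = -0.128 J.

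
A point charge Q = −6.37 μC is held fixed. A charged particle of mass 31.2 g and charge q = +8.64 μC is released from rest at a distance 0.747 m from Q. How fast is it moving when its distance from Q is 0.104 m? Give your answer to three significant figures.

Only the electrostatic force acts, so mechanical energy is conserved: ½mv² = U₁ − U₂ = kQq(1/r₁ − 1/r₂).
U₁ − U₂ = (8.99×10⁹ N·m²/C²)(-6.37×10⁻⁶ C)(8.64×10⁻⁶ C)(1/0.747 − 1/0.104) = 4.10 J.
v = √(2·4.10/0.0312) = 16.2 m/s.

16.2 m/s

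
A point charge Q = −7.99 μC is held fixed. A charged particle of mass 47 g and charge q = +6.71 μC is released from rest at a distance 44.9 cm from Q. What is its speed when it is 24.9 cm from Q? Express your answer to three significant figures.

Only the electrostatic force acts, so mechanical energy is conserved: ½mv² = U₁ − U₂ = kQq(1/r₁ − 1/r₂).
U₁ − U₂ = (8.99×10⁹ N·m²/C²)(-7.99×10⁻⁶ C)(6.71×10⁻⁶ C)(1/0.449 − 1/0.249) = 0.862 J.
v = √(2·0.862/0.0470) = 6.06 m/s.

6.06 m/s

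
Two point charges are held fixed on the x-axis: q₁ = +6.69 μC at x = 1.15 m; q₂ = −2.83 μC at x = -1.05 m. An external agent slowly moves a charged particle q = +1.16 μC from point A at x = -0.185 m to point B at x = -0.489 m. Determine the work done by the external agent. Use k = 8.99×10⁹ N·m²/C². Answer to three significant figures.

For quasistatic motion the external work equals the change in potential energy: W_ext = qΔV = q(V_B − V_A).
At A: distances to the source charges are 1.33 m, 0.865 m; V_A = Σ kqᵢ/rᵢ = 1.56×10⁴ V.
At B: distances to the source charges are 1.64 m, 0.561 m; V_B = Σ kqᵢ/rᵢ = -8660 V.
ΔV = V_B − V_A = -2.43×10⁴ V.
W_ext = qΔV = (1.16×10⁻⁶ C)(-2.43×10⁴ V) = -0.0282 J.

-0.0282 J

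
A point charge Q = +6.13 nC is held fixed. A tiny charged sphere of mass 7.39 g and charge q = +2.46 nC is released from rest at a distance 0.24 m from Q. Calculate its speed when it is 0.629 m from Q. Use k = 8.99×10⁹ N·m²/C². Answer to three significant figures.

9.72×10⁻³ m/s

Only the electrostatic force acts, so mechanical energy is conserved: ½mv² = U₁ − U₂ = kQq(1/r₁ − 1/r₂).
U₁ − U₂ = (8.99×10⁹ N·m²/C²)(6.13×10⁻⁹ C)(2.46×10⁻⁹ C)(1/0.240 − 1/0.629) = 3.49×10⁻⁷ J.
v = √(2·3.49×10⁻⁷/7.39×10⁻³) = 9.72×10⁻³ m/s.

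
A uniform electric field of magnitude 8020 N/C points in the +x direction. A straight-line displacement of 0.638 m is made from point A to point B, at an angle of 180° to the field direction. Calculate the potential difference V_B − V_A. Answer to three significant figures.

5120 V

Only the component of displacement along E changes the potential: ΔV = −E·d·cosθ.
ΔV = −(8020 V/m)(0.638 m)cos180° = 5120 V.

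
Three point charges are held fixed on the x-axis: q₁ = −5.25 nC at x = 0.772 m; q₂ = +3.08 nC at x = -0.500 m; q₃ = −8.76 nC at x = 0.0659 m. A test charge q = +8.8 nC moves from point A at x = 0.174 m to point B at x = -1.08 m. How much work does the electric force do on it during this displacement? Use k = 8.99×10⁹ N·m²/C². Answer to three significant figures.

-6.34×10⁻⁶ J

The work done by the electric force is W_field = −ΔU = −q(V_B − V_A) = q(V_A − V_B).
At A: distances to the source charges are 0.598 m, 0.674 m, 0.108 m; V_A = Σ kqᵢ/rᵢ = -766 V.
At B: distances to the source charges are 1.85 m, 0.580 m, 1.15 m; V_B = Σ kqᵢ/rᵢ = -46.5 V.
ΔV = V_B − V_A = 720 V.
W_field = −qΔV = −(8.80×10⁻⁹ C)(720 V) = -6.34×10⁻⁶ J.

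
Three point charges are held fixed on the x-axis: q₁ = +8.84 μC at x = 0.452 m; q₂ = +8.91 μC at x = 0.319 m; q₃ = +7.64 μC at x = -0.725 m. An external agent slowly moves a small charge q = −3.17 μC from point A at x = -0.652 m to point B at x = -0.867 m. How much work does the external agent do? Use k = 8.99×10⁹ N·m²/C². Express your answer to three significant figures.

For quasistatic motion the external work equals the change in potential energy: W_ext = qΔV = q(V_B − V_A).
At A: distances to the source charges are 1.10 m, 0.971 m, 0.0730 m; V_A = Σ kqᵢ/rᵢ = 1.10×10⁶ V.
At B: distances to the source charges are 1.32 m, 1.19 m, 0.142 m; V_B = Σ kqᵢ/rᵢ = 6.11×10⁵ V.
ΔV = V_B − V_A = -4.84×10⁵ V.
W_ext = qΔV = (-3.17×10⁻⁶ C)(-4.84×10⁵ V) = 1.53 J.

1.53 J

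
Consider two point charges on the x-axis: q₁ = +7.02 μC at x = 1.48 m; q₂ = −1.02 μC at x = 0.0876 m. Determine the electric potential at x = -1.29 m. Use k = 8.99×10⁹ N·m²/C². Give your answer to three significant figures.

Electric potential is a scalar, so the contributions from each charge add algebraically: V = Σ kqᵢ/rᵢ.
Distances from the field point to each charge: r₁ = 2.77 m, r₂ = 1.38 m.
V = k[(7.02×10⁻⁶)/(2.77) + (-1.02×10⁻⁶)/(1.38)] = 1.61×10⁴ V.

1.61×10⁴ V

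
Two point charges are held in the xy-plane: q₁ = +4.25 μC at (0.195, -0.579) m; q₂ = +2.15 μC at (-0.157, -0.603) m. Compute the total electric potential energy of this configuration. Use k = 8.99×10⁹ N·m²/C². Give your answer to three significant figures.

0.233 J

The assembly work is the sum of pairwise potential energies, U = Σ_{i<j} kqᵢqⱼ/rᵢⱼ.
Pair separations: r₁₂ = 0.353 m.
U = (0.233) = 0.233 J.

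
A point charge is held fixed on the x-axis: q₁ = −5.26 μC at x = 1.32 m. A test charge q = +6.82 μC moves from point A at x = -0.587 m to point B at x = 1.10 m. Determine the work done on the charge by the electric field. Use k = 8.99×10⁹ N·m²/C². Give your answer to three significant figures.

The work done by the electric force is W_field = −ΔU = −q(V_B − V_A) = q(V_A − V_B).
At A: distance to the source charge is 1.91 m; V_A = kq₁/r = -2.48×10⁴ V.
At B: distance to the source charge is 0.220 m; V_B = kq₁/r = -2.15×10⁵ V.
ΔV = V_B − V_A = -1.90×10⁵ V.
W_field = −qΔV = −(6.82×10⁻⁶ C)(-1.90×10⁵ V) = 1.30 J.

1.30 J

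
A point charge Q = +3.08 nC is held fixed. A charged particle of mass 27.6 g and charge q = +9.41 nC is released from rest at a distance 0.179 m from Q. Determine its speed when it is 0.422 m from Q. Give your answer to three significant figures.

Only the electrostatic force acts, so mechanical energy is conserved: ½mv² = U₁ − U₂ = kQq(1/r₁ − 1/r₂).
U₁ − U₂ = (8.99×10⁹ N·m²/C²)(3.08×10⁻⁹ C)(9.41×10⁻⁹ C)(1/0.179 − 1/0.422) = 8.38×10⁻⁷ J.
v = √(2·8.38×10⁻⁷/0.0276) = 7.79×10⁻³ m/s.

7.79×10⁻³ m/s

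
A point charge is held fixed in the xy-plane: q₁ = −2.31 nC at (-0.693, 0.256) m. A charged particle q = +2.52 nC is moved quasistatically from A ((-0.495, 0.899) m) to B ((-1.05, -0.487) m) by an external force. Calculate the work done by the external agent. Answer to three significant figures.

For quasistatic motion the external work equals the change in potential energy: W_ext = qΔV = q(V_B − V_A).
At A: distance to the source charge is 0.673 m; V_A = kq₁/r = -30.9 V.
At B: distance to the source charge is 0.824 m; V_B = kq₁/r = -25.2 V.
ΔV = V_B − V_A = 5.67 V.
W_ext = qΔV = (2.52×10⁻⁹ C)(5.67 V) = 1.43×10⁻⁸ J.

1.43×10⁻⁸ J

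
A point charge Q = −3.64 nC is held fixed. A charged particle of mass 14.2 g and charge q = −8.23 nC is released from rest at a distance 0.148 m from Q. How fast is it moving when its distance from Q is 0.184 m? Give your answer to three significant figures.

7.08×10⁻³ m/s

Only the electrostatic force acts, so mechanical energy is conserved: ½mv² = U₁ − U₂ = kQq(1/r₁ − 1/r₂).
U₁ − U₂ = (8.99×10⁹ N·m²/C²)(-3.64×10⁻⁹ C)(-8.23×10⁻⁹ C)(1/0.148 − 1/0.184) = 3.56×10⁻⁷ J.
v = √(2·3.56×10⁻⁷/0.0142) = 7.08×10⁻³ m/s.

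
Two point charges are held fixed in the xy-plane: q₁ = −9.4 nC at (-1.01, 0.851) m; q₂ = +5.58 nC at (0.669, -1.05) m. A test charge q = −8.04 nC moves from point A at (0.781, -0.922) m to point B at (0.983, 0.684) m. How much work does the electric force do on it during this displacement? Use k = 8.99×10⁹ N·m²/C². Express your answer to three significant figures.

The work done by the electric force is W_field = −ΔU = −q(V_B − V_A) = q(V_A − V_B).
At A: distances to the source charges are 2.52 m, 0.170 m; V_A = Σ kqᵢ/rᵢ = 261 V.
At B: distances to the source charges are 2.00 m, 1.76 m; V_B = Σ kqᵢ/rᵢ = -13.8 V.
ΔV = V_B − V_A = -275 V.
W_field = −qΔV = −(-8.04×10⁻⁹ C)(-275 V) = -2.21×10⁻⁶ J.

-2.21×10⁻⁶ J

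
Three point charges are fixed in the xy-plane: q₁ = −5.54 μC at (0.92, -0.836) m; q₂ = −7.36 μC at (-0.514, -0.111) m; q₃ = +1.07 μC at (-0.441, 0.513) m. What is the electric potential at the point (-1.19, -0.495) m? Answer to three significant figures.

The total potential is the scalar sum of each charge's contribution, V = Σ kqᵢ/rᵢ.
Distances from the field point to each charge: r₁ = 2.14 m, r₂ = 0.777 m, r₃ = 1.26 m.
V = k[(-5.54×10⁻⁶)/(2.14) + (-7.36×10⁻⁶)/(0.777) + (1.07×10⁻⁶)/(1.26)] = -1.01×10⁵ V.

-1.01×10⁵ V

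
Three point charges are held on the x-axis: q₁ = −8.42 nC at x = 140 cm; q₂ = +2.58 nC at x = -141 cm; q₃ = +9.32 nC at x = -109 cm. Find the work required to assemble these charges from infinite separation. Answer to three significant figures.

3.23×10⁻⁷ J

The assembly work is the sum of pairwise potential energies, U = Σ_{i<j} kqᵢqⱼ/rᵢⱼ.
Pair separations: r₁₂ = 2.81 m, r₁₃ = 2.49 m, r₂₃ = 0.320 m.
U = (-6.95×10⁻⁸) + (-2.83×10⁻⁷) + (6.76×10⁻⁷) = 3.23×10⁻⁷ J.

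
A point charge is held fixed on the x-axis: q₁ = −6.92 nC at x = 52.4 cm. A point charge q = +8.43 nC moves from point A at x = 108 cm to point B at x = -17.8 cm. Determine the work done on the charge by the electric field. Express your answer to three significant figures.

The work done by the electric force is W_field = −ΔU = −q(V_B − V_A) = q(V_A − V_B).
At A: distance to the source charge is 0.556 m; V_A = kq₁/r = -112 V.
At B: distance to the source charge is 0.702 m; V_B = kq₁/r = -88.6 V.
ΔV = V_B − V_A = 23.3 V.
W_field = −qΔV = −(8.43×10⁻⁹ C)(23.3 V) = -1.96×10⁻⁷ J.

-1.96×10⁻⁷ J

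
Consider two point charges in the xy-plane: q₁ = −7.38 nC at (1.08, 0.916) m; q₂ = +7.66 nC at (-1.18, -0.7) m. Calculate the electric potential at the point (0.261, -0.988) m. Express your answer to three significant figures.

Electric potential is a scalar, so the contributions from each charge add algebraically: V = Σ kqᵢ/rᵢ.
Distances from the field point to each charge: r₁ = 2.07 m, r₂ = 1.47 m.
V = k[(-7.38×10⁻⁹)/(2.07) + (7.66×10⁻⁹)/(1.47)] = 14.9 V.

14.9 V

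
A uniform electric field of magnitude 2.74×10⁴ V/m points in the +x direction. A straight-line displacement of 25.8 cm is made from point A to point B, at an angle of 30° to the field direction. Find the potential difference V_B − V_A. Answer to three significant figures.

-6120 V

Only the component of displacement along E changes the potential: ΔV = −E·d·cosθ.
ΔV = −(2.74×10⁴ V/m)(0.258 m)cos30° = -6120 V.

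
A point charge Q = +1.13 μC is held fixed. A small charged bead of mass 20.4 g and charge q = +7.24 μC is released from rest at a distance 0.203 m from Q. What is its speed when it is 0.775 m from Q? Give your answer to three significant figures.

Only the electrostatic force acts, so mechanical energy is conserved: ½mv² = U₁ − U₂ = kQq(1/r₁ − 1/r₂).
U₁ − U₂ = (8.99×10⁹ N·m²/C²)(1.13×10⁻⁶ C)(7.24×10⁻⁶ C)(1/0.203 − 1/0.775) = 0.267 J.
v = √(2·0.267/0.0204) = 5.12 m/s.

5.12 m/s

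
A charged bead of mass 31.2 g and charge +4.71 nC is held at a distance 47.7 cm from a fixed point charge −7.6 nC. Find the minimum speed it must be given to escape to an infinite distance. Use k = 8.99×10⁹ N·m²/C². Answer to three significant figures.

To just escape, total mechanical energy must reach zero at infinity: ½mv²_min + U = 0, so ½mv²_min = −U = |kQq|/r.
|U| = |kQq|/r = (8.99×10⁹ N·m²/C²)(7.60×10⁻⁹)(4.71×10⁻⁹)/(0.477) = 6.75×10⁻⁷ J.
v_min = √(2|U|/m) = √(2·6.75×10⁻⁷/0.0312) = 6.58×10⁻³ m/s.

6.58×10⁻³ m/s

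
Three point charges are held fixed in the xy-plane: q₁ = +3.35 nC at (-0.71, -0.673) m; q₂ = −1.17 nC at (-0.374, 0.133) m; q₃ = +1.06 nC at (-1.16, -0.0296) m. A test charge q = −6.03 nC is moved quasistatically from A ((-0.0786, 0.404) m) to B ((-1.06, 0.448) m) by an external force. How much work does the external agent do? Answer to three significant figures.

-1.52×10⁻⁷ J

For quasistatic motion the external work equals the change in potential energy: W_ext = qΔV = q(V_B − V_A).
At A: distances to the source charges are 1.25 m, 0.401 m, 1.17 m; V_A = Σ kqᵢ/rᵢ = 6.06 V.
At B: distances to the source charges are 1.17 m, 0.755 m, 0.488 m; V_B = Σ kqᵢ/rᵢ = 31.2 V.
ΔV = V_B − V_A = 25.2 V.
W_ext = qΔV = (-6.03×10⁻⁹ C)(25.2 V) = -1.52×10⁻⁷ J.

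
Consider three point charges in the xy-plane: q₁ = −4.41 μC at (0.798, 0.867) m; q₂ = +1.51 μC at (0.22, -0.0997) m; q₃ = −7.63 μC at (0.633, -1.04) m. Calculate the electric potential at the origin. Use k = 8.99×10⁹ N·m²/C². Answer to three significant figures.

The total potential is the scalar sum of each charge's contribution, V = Σ kqᵢ/rᵢ.
Distances from the field point to each charge: r₁ = 1.18 m, r₂ = 0.242 m, r₃ = 1.22 m.
V = k[(-4.41×10⁻⁶)/(1.18) + (1.51×10⁻⁶)/(0.242) + (-7.63×10⁻⁶)/(1.22)] = -3.38×10⁴ V.

-3.38×10⁴ V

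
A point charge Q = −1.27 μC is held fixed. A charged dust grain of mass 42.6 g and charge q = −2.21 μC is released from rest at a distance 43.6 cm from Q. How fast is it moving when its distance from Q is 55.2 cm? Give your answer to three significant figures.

Only the electrostatic force acts, so mechanical energy is conserved: ½mv² = U₁ − U₂ = kQq(1/r₁ − 1/r₂).
U₁ − U₂ = (8.99×10⁹ N·m²/C²)(-1.27×10⁻⁶ C)(-2.21×10⁻⁶ C)(1/0.436 − 1/0.552) = 0.0122 J.
v = √(2·0.0122/0.0426) = 0.756 m/s.

0.756 m/s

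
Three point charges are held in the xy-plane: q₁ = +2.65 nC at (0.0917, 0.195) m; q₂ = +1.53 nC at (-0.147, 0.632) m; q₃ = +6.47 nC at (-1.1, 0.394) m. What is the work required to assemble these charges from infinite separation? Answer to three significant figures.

The assembly work is the sum of pairwise potential energies, U = Σ_{i<j} kqᵢqⱼ/rᵢⱼ.
Pair separations: r₁₂ = 0.498 m, r₁₃ = 1.21 m, r₂₃ = 0.982 m.
U = (7.32×10⁻⁸) + (1.28×10⁻⁷) + (9.06×10⁻⁸) = 2.91×10⁻⁷ J.

2.91×10⁻⁷ J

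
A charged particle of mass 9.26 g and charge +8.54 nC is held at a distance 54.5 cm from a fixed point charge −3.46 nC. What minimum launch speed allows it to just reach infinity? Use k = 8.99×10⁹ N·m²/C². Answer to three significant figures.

To just escape, total mechanical energy must reach zero at infinity: ½mv²_min + U = 0, so ½mv²_min = −U = |kQq|/r.
|U| = |kQq|/r = (8.99×10⁹ N·m²/C²)(3.46×10⁻⁹)(8.54×10⁻⁹)/(0.545) = 4.87×10⁻⁷ J.
v_min = √(2|U|/m) = √(2·4.87×10⁻⁷/9.26×10⁻³) = 0.0103 m/s.

0.0103 m/s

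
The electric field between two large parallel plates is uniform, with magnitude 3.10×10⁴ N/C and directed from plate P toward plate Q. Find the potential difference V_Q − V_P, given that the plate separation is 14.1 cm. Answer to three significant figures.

In a uniform field, potential decreases in the direction of E: ΔV = −E·d for a displacement d parallel to E.
Going from P to Q is a displacement of 14.1 cm along the field, so V_Q − V_P = −Ed = -4370 V.

-4370 V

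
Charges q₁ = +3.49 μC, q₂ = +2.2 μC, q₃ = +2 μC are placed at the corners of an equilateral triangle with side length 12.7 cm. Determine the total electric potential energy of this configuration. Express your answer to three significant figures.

The work to assemble the configuration equals its total potential energy, U = Σ kqᵢqⱼ/rᵢⱼ over all pairs.
All three pair separations equal the side length, 0.127 m.
U = (0.544) + (0.494) + (0.311) = 1.35 J.

1.35 J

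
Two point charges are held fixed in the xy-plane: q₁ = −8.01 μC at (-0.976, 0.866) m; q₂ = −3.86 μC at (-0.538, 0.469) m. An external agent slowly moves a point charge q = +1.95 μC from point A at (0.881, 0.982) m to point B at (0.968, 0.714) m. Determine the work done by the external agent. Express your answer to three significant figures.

3.95×10⁻³ J

For quasistatic motion the external work equals the change in potential energy: W_ext = qΔV = q(V_B − V_A).
At A: distances to the source charges are 1.86 m, 1.51 m; V_A = Σ kqᵢ/rᵢ = -6.17×10⁴ V.
At B: distances to the source charges are 1.95 m, 1.53 m; V_B = Σ kqᵢ/rᵢ = -5.97×10⁴ V.
ΔV = V_B − V_A = 2030 V.
W_ext = qΔV = (1.95×10⁻⁶ C)(2030 V) = 3.95×10⁻³ J.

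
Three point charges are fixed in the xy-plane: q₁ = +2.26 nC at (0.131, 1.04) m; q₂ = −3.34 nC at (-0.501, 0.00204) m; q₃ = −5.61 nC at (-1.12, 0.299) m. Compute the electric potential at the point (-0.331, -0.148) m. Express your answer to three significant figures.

The total potential is the scalar sum of each charge's contribution, V = Σ kqᵢ/rᵢ.
Distances from the field point to each charge: r₁ = 1.27 m, r₂ = 0.227 m, r₃ = 0.907 m.
V = k[(2.26×10⁻⁹)/(1.27) + (-3.34×10⁻⁹)/(0.227) + (-5.61×10⁻⁹)/(0.907)] = -172 V.

-172 V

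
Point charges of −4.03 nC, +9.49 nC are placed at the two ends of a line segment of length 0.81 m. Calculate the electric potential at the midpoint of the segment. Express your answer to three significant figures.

121 V

The total potential is the scalar sum of each charge's contribution, V = Σ kqᵢ/rᵢ.
Each charge is 0.405 m from the midpoint.
V = k[(-4.03×10⁻⁹)/(0.405) + (9.49×10⁻⁹)/(0.405)] = 121 V.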